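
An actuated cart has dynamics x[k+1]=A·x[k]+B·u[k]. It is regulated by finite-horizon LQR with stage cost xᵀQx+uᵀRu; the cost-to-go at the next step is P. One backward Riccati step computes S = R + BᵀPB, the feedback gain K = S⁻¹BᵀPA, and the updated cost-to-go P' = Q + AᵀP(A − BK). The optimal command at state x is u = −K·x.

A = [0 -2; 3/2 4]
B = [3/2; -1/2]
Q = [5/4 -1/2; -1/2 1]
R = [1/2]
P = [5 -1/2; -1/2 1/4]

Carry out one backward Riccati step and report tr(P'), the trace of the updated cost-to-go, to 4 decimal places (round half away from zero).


BᵀP = [7.7500 -0.8750]
S = R + BᵀPB = [1/2] + [12.0625] = [12.5625]
BᵀPA = [-1.3125 -19.0000]
K = S⁻¹·BᵀPA = [-0.1045 -1.5124]
A−BK = [0.1567 0.2687; 1.4478 3.2438]
AᵀP(A−BK) = [0.4254 1.0149; 1.0149 3.2637]
P' = Q + AᵀP(A−BK) = [1.6754 0.5149; 0.5149 4.2637]
tr(P') = 5.9391

5.9391


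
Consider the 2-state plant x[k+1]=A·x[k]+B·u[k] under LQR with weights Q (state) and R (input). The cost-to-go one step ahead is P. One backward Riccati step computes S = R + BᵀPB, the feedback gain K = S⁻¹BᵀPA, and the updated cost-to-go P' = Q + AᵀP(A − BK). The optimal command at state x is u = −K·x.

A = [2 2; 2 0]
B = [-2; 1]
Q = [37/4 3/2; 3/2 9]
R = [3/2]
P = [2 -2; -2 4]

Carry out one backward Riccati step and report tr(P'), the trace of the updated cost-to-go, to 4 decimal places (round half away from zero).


BᵀP = [-6.0000 8.0000]
S = R + BᵀPB = [3/2] + [20.0000] = [21.5000]
BᵀPA = [4.0000 -12.0000]
K = S⁻¹·BᵀPA = [0.1860 -0.5581]
A−BK = [2.3721 0.8837; 1.8140 0.5581]
AᵀP(A−BK) = [7.2558 2.2326; 2.2326 1.3023]
P' = Q + AᵀP(A−BK) = [16.5058 3.7326; 3.7326 10.3023]
tr(P') = 26.8081

26.8081


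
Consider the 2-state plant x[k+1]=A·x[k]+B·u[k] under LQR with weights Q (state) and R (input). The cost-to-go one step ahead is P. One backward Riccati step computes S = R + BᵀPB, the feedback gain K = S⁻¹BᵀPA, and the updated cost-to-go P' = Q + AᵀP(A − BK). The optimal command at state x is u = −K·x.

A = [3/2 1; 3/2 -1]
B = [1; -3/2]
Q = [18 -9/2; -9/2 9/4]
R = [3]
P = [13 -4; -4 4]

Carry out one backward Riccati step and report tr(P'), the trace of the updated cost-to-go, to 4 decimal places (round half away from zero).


BᵀP = [19.0000 -10.0000]
S = R + BᵀPB = [3] + [34.0000] = [37.0000]
BᵀPA = [13.5000 29.0000]
K = S⁻¹·BᵀPA = [0.3649 0.7838]
A−BK = [1.1351 0.2162; 2.0473 0.1757]
AᵀP(A−BK) = [15.3243 2.9189; 2.9189 2.2703]
P' = Q + AᵀP(A−BK) = [33.3243 -1.5811; -1.5811 4.5203]
tr(P') = 37.8446

37.8446


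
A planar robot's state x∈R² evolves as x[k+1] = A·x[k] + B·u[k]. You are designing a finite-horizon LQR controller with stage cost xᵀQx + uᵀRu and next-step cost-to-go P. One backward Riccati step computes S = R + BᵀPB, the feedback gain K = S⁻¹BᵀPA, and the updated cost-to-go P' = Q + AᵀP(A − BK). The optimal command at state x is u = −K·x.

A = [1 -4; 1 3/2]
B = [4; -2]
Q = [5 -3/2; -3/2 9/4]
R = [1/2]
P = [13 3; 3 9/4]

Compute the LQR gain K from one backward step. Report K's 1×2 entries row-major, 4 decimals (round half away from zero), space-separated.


0.3156 -1.0192

BᵀP = [46.0000 7.5000]
S = R + BᵀPB = [1/2] + [169.0000] = [169.5000]
BᵀPA = [53.5000 -172.7500]
K = S⁻¹·BᵀPA = [0.3156 -1.0192]
A−BK = [-0.2625 0.0767; 1.6313 -0.5383]
AᵀP(A−BK) = [4.3636 -1.5992; -1.5992 1.0002]
P' = Q + AᵀP(A−BK) = [9.3636 -3.0992; -3.0992 3.2502]
tr(P') = 12.6138


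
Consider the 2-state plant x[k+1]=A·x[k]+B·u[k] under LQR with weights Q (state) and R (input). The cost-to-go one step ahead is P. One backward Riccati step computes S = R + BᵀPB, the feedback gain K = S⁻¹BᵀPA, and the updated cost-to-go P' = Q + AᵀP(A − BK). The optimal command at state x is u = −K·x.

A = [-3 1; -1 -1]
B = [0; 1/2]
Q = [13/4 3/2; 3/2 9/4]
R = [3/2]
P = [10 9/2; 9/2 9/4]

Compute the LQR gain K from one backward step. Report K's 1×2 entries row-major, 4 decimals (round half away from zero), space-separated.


-3.8182 0.5455

BᵀP = [2.2500 1.1250]
S = R + BᵀPB = [3/2] + [0.5625] = [2.0625]
BᵀPA = [-7.8750 1.1250]
K = S⁻¹·BᵀPA = [-3.8182 0.5455]
A−BK = [-3.0000 1.0000; 0.9091 -1.2727]
AᵀP(A−BK) = [89.1818 -14.4545; -14.4545 2.6364]
P' = Q + AᵀP(A−BK) = [92.4318 -12.9545; -12.9545 4.8864]
tr(P') = 97.3182


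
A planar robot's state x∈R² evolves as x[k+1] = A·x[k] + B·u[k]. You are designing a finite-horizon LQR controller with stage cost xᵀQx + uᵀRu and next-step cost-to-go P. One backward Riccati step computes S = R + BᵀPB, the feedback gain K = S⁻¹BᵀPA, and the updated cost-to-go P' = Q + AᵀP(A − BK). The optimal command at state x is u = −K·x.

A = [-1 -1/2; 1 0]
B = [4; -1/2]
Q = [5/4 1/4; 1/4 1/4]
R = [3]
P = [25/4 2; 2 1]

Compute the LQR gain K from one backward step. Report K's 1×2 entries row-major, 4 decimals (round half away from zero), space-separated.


-0.1732 -0.1260

BᵀP = [24.0000 7.5000]
S = R + BᵀPB = [3] + [92.2500] = [95.2500]
BᵀPA = [-16.5000 -12.0000]
K = S⁻¹·BᵀPA = [-0.1732 -0.1260]
A−BK = [-0.3071 0.0039; 0.9134 -0.0630]
AᵀP(A−BK) = [0.3917 0.0463; 0.0463 0.0507]
P' = Q + AᵀP(A−BK) = [1.6417 0.2963; 0.2963 0.3007]
tr(P') = 1.9424


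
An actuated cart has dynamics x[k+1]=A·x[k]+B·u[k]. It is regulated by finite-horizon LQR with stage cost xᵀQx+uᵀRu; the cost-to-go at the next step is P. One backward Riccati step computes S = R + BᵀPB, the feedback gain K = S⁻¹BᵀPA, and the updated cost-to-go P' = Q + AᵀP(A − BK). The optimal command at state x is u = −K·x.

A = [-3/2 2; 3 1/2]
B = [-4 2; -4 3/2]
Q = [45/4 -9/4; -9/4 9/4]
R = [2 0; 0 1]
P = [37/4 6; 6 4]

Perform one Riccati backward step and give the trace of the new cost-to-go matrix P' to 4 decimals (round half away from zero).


BᵀP = [-61.0000 -40.0000; 27.5000 18.0000]
S = R + BᵀPB = [2 0; 0 1] + [404.0000 -182.0000; -182.0000 82.0000] = [406.0000 -182.0000; -182.0000 83.0000]
BᵀPA = [-28.5000 -142.0000; 12.7500 64.0000]
K = S⁻¹·BᵀPA = [-0.0784 -0.2404; -0.0183 0.2439]
A−BK = [-1.7770 0.5505; 2.7139 -0.8275]
AᵀP(A−BK) = [0.8114 -0.2117; -0.2117 0.2509]
P' = Q + AᵀP(A−BK) = [12.0614 -2.4617; -2.4617 2.5009]
tr(P') = 14.5623

14.5623


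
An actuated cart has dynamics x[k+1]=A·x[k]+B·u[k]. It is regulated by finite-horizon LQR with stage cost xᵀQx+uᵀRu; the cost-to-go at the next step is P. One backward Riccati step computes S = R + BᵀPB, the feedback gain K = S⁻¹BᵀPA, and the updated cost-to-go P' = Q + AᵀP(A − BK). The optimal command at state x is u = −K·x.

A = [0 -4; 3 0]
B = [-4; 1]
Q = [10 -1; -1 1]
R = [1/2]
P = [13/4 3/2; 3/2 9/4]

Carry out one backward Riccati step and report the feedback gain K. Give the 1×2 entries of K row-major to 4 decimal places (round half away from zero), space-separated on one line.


-0.2632 1.0760

BᵀP = [-11.5000 -3.7500]
S = R + BᵀPB = [1/2] + [42.2500] = [42.7500]
BᵀPA = [-11.2500 46.0000]
K = S⁻¹·BᵀPA = [-0.2632 1.0760]
A−BK = [-1.0526 0.3041; 3.2632 -1.0760]
AᵀP(A−BK) = [17.2895 -5.8947; -5.8947 2.5029]
P' = Q + AᵀP(A−BK) = [27.2895 -6.8947; -6.8947 3.5029]
tr(P') = 30.7924


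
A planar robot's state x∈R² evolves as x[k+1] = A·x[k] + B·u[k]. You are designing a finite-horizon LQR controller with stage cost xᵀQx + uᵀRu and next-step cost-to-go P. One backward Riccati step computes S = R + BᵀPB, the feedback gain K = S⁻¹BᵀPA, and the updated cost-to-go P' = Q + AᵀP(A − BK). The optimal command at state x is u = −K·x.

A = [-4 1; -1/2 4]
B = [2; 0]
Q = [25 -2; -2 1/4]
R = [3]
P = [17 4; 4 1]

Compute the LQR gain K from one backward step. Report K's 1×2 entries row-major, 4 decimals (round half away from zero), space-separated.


-1.9718 0.9296

BᵀP = [34.0000 8.0000]
S = R + BᵀPB = [3] + [68.0000] = [71.0000]
BᵀPA = [-140.0000 66.0000]
K = S⁻¹·BᵀPA = [-1.9718 0.9296]
A−BK = [-0.0563 -0.8592; -0.5000 4.0000]
AᵀP(A−BK) = [12.1937 -5.8592; -5.8592 3.6479]
P' = Q + AᵀP(A−BK) = [37.1937 -7.8592; -7.8592 3.8979]
tr(P') = 41.0915


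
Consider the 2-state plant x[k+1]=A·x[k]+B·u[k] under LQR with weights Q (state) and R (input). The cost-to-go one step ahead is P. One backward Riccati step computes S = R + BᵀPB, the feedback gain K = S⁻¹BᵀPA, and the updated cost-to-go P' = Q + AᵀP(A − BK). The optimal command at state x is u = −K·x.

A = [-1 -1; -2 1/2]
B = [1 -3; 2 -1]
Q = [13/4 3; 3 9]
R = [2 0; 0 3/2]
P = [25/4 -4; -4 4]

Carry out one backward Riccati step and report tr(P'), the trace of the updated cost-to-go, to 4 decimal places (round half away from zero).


14.5070

BᵀP = [-1.7500 4.0000; -14.7500 8.0000]
S = R + BᵀPB = [2 0; 0 3/2] + [6.2500 1.2500; 1.2500 36.2500] = [8.2500 1.2500; 1.2500 37.7500]
BᵀPA = [-6.2500 3.7500; -1.2500 18.7500]
K = S⁻¹·BᵀPA = [-0.7564 0.3812; -0.0081 0.4841]
A−BK = [-0.2678 0.0710; -0.4954 0.2217]
AᵀP(A−BK) = [1.5127 -0.7624; -0.7624 0.7443]
P' = Q + AᵀP(A−BK) = [4.7627 2.2376; 2.2376 9.7443]
tr(P') = 14.5070


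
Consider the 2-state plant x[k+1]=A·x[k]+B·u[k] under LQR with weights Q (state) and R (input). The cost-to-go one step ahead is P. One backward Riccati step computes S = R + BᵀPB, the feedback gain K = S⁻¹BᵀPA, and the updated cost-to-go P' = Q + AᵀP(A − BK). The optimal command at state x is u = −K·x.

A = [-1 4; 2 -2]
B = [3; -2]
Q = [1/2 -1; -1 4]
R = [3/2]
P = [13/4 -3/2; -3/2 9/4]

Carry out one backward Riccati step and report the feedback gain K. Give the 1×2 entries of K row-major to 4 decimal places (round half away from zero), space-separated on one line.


-0.5325 1.1948

BᵀP = [12.7500 -9.0000]
S = R + BᵀPB = [3/2] + [56.2500] = [57.7500]
BᵀPA = [-30.7500 69.0000]
K = S⁻¹·BᵀPA = [-0.5325 1.1948]
A−BK = [0.5974 0.4156; 0.9351 0.3896]
AᵀP(A−BK) = [1.8766 -0.2597; -0.2597 2.5584]
P' = Q + AᵀP(A−BK) = [2.3766 -1.2597; -1.2597 6.5584]
tr(P') = 8.9351


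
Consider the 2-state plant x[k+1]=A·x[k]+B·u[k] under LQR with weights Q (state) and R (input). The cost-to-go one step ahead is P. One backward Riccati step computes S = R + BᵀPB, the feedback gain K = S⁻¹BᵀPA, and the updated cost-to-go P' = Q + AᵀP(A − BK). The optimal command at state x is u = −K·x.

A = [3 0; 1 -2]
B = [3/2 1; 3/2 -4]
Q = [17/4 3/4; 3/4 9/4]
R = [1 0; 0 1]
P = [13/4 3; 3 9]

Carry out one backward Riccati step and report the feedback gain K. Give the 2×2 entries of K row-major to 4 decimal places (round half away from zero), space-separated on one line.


1.5490 -0.2605 0.3039 0.3999

BᵀP = [9.3750 18.0000; -8.7500 -33.0000]
S = R + BᵀPB = [1 0; 0 1] + [41.0625 -62.6250; -62.6250 123.2500] = [42.0625 -62.6250; -62.6250 124.2500]
BᵀPA = [46.1250 -36.0000; -59.2500 66.0000]
K = S⁻¹·BᵀPA = [1.5490 -0.2605; 0.3039 0.3999]
A−BK = [0.3726 -0.0092; -0.1080 -0.0097]
AᵀP(A−BK) = [2.8065 -0.2915; -0.2915 0.2294]
P' = Q + AᵀP(A−BK) = [7.0565 0.4585; 0.4585 2.4794]
tr(P') = 9.5359


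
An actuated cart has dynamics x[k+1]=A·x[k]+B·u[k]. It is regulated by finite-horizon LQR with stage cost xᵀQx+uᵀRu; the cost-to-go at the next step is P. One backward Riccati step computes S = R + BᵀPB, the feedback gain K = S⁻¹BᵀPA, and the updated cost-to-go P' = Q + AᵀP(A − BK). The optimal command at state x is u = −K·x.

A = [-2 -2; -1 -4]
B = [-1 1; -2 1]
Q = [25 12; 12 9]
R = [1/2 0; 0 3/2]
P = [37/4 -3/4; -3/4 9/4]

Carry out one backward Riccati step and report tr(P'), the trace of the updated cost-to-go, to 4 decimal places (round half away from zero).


42.1215

BᵀP = [-7.7500 -3.7500; 8.5000 1.5000]
S = R + BᵀPB = [1/2 0; 0 3/2] + [15.2500 -11.5000; -11.5000 10.0000] = [15.7500 -11.5000; -11.5000 11.5000]
BᵀPA = [19.2500 30.5000; -18.5000 -23.0000]
K = S⁻¹·BᵀPA = [0.1765 1.7647; -1.4322 -0.2353]
A−BK = [-0.3913 0.0000; 0.7852 -0.2353]
AᵀP(A−BK) = [6.3568 0.1765; 0.1765 1.7647]
P' = Q + AᵀP(A−BK) = [31.3568 12.1765; 12.1765 10.7647]
tr(P') = 42.1215


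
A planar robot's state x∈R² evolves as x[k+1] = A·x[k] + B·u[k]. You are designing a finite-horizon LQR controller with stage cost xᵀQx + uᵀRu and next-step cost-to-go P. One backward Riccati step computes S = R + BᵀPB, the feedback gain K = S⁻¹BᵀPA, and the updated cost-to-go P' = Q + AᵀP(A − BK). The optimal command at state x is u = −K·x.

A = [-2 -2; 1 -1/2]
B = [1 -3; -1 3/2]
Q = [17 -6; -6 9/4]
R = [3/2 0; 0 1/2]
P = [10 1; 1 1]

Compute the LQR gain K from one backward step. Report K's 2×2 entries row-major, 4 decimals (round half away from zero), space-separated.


-0.0599 0.3441 0.6434 0.8005

BᵀP = [9.0000 0.0000; -28.5000 -1.5000]
S = R + BᵀPB = [3/2 0; 0 1/2] + [9.0000 -27.0000; -27.0000 83.2500] = [10.5000 -27.0000; -27.0000 83.7500]
BᵀPA = [-18.0000 -18.0000; 55.5000 57.7500]
K = S⁻¹·BᵀPA = [-0.0599 0.3441; 0.6434 0.8005]
A−BK = [-0.0100 0.0574; -0.0249 -1.3566]
AᵀP(A−BK) = [0.2145 0.2668; 0.2668 2.2157]
P' = Q + AᵀP(A−BK) = [17.2145 -5.7332; -5.7332 4.4657]
tr(P') = 21.6802


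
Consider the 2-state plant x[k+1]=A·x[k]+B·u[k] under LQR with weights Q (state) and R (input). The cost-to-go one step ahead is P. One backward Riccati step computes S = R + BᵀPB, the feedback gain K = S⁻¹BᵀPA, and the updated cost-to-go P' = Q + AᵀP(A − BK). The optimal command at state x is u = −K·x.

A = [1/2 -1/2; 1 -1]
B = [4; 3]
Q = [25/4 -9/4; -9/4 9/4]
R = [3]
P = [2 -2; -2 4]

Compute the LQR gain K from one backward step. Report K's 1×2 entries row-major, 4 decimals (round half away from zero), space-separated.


BᵀP = [2.0000 4.0000]
S = R + BᵀPB = [3] + [20.0000] = [23.0000]
BᵀPA = [5.0000 -5.0000]
K = S⁻¹·BᵀPA = [0.2174 -0.2174]
A−BK = [-0.3696 0.3696; 0.3478 -0.3478]
AᵀP(A−BK) = [1.4130 -1.4130; -1.4130 1.4130]
P' = Q + AᵀP(A−BK) = [7.6630 -3.6630; -3.6630 3.6630]
tr(P') = 11.3261

0.2174 -0.2174


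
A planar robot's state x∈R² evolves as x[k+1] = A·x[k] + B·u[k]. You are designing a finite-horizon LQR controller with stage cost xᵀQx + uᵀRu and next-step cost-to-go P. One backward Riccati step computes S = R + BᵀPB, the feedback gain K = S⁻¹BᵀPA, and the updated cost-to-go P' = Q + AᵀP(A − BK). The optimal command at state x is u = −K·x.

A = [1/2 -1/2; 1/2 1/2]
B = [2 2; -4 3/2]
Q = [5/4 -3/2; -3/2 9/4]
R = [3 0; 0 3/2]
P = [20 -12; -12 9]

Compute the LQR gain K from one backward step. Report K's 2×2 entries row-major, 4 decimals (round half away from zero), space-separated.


BᵀP = [88.0000 -60.0000; 22.0000 -10.5000]
S = R + BᵀPB = [3 0; 0 3/2] + [416.0000 86.0000; 86.0000 28.2500] = [419.0000 86.0000; 86.0000 29.7500]
BᵀPA = [14.0000 -74.0000; 5.7500 -16.2500]
K = S⁻¹·BᵀPA = [-0.0154 -0.1586; 0.2378 -0.0877]
A−BK = [0.0553 -0.0073; 0.0818 -0.0028]
AᵀP(A−BK) = [0.0983 -0.0251; -0.0251 0.0877]
P' = Q + AᵀP(A−BK) = [1.3483 -1.5251; -1.5251 2.3377]
tr(P') = 3.6860

-0.0154 -0.1586 0.2378 -0.0877


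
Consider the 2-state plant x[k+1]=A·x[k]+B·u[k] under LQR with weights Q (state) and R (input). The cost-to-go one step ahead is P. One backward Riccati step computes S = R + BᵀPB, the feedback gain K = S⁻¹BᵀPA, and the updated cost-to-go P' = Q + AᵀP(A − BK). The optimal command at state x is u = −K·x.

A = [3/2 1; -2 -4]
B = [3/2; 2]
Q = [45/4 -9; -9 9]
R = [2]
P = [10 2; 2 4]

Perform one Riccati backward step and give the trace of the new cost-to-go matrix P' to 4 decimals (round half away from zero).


92.0405

BᵀP = [19.0000 11.0000]
S = R + BᵀPB = [2] + [50.5000] = [52.5000]
BᵀPA = [6.5000 -25.0000]
K = S⁻¹·BᵀPA = [0.1238 -0.4762]
A−BK = [1.3143 1.7143; -2.2476 -3.0476]
AᵀP(A−BK) = [25.6952 34.0952; 34.0952 46.0952]
P' = Q + AᵀP(A−BK) = [36.9452 25.0952; 25.0952 55.0952]
tr(P') = 92.0405


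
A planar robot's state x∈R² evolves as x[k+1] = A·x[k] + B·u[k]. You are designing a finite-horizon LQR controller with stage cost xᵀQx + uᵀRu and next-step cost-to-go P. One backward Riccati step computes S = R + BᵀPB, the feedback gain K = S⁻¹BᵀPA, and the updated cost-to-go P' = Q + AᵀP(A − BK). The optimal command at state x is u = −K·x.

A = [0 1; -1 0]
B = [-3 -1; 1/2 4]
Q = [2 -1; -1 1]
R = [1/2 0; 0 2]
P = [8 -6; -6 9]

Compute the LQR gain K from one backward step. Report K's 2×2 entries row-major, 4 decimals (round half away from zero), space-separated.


0.0731 -0.3388 -0.2503 0.0378

BᵀP = [-27.0000 22.5000; -32.0000 42.0000]
S = R + BᵀPB = [1/2 0; 0 2] + [92.2500 117.0000; 117.0000 200.0000] = [92.7500 117.0000; 117.0000 202.0000]
BᵀPA = [-22.5000 -27.0000; -42.0000 -32.0000]
K = S⁻¹·BᵀPA = [0.0731 -0.3388; -0.2503 0.0378]
A−BK = [-0.0309 0.0213; -0.0355 0.0180]
AᵀP(A−BK) = [0.1338 -0.0345; -0.0345 0.0622]
P' = Q + AᵀP(A−BK) = [2.1338 -1.0345; -1.0345 1.0622]
tr(P') = 3.1960


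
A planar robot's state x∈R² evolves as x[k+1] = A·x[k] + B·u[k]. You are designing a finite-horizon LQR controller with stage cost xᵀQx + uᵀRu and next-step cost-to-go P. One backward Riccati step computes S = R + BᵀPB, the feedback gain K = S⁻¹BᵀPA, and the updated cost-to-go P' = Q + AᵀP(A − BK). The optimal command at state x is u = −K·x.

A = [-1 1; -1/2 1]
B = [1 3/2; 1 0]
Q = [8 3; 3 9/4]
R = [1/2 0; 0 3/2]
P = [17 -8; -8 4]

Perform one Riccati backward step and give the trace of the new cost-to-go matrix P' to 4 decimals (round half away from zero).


10.7552

BᵀP = [9.0000 -4.0000; 25.5000 -12.0000]
S = R + BᵀPB = [1/2 0; 0 3/2] + [5.0000 13.5000; 13.5000 38.2500] = [5.5000 13.5000; 13.5000 39.7500]
BᵀPA = [-7.0000 5.0000; -19.5000 13.5000]
K = S⁻¹·BᵀPA = [-0.4124 0.4536; -0.3505 0.1856]
A−BK = [-0.0619 0.2680; -0.0876 0.5464]
AᵀP(A−BK) = [0.2784 -0.2062; -0.2062 0.2268]
P' = Q + AᵀP(A−BK) = [8.2784 2.7938; 2.7938 2.4768]
tr(P') = 10.7552


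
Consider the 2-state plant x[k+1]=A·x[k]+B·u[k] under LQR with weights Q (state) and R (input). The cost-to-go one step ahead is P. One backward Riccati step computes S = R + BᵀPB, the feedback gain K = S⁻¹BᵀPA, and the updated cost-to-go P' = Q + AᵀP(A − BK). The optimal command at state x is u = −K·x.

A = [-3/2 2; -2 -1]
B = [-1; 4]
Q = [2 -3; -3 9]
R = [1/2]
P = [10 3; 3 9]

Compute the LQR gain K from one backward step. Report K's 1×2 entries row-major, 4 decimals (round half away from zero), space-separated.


BᵀP = [2.0000 33.0000]
S = R + BᵀPB = [1/2] + [130.0000] = [130.5000]
BᵀPA = [-69.0000 -29.0000]
K = S⁻¹·BᵀPA = [-0.5287 -0.2222]
A−BK = [-2.0287 1.7778; 0.1149 -0.1111]
AᵀP(A−BK) = [40.0172 -34.8333; -34.8333 30.5556]
P' = Q + AᵀP(A−BK) = [42.0172 -37.8333; -37.8333 39.5556]
tr(P') = 81.5728

-0.5287 -0.2222


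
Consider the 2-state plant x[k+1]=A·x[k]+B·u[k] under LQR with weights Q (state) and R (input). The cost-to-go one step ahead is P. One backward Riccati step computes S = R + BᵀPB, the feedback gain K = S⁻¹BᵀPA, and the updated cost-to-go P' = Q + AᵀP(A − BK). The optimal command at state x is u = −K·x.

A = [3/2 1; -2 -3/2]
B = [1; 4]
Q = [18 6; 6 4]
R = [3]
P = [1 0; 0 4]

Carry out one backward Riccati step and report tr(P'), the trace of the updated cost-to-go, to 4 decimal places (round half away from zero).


BᵀP = [1.0000 16.0000]
S = R + BᵀPB = [3] + [65.0000] = [68.0000]
BᵀPA = [-30.5000 -23.0000]
K = S⁻¹·BᵀPA = [-0.4485 -0.3382]
A−BK = [1.9485 1.3382; -0.2059 -0.1471]
AᵀP(A−BK) = [4.5699 3.1838; 3.1838 2.2206]
P' = Q + AᵀP(A−BK) = [22.5699 9.1838; 9.1838 6.2206]
tr(P') = 28.7904

28.7904


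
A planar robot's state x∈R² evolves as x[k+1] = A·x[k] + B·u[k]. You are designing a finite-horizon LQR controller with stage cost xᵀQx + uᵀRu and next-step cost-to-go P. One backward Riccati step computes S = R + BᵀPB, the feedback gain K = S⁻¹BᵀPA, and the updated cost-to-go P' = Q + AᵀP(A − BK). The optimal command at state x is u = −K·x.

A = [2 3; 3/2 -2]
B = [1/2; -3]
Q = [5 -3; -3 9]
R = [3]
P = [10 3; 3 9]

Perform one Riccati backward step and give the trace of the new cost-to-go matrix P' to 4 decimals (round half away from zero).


135.0234

BᵀP = [-4.0000 -25.5000]
S = R + BᵀPB = [3] + [74.5000] = [77.5000]
BᵀPA = [-46.2500 39.0000]
K = S⁻¹·BᵀPA = [-0.5968 0.5032]
A−BK = [2.2984 2.7484; -0.2903 -0.4903]
AᵀP(A−BK) = [50.6492 57.7742; 57.7742 70.3742]
P' = Q + AᵀP(A−BK) = [55.6492 54.7742; 54.7742 79.3742]
tr(P') = 135.0234


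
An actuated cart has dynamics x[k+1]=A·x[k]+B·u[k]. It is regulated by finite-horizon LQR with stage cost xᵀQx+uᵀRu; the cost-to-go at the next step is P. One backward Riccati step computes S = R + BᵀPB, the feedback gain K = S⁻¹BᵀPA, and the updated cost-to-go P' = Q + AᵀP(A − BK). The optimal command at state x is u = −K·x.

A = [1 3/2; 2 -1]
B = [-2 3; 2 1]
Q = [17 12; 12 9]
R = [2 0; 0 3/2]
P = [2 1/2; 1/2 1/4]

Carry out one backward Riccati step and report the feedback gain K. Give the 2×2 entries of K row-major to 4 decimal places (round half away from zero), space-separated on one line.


BᵀP = [-3.0000 -0.5000; 6.5000 1.7500]
S = R + BᵀPB = [2 0; 0 3/2] + [5.0000 -9.5000; -9.5000 21.2500] = [7.0000 -9.5000; -9.5000 22.7500]
BᵀPA = [-4.0000 -4.0000; 10.0000 8.0000]
K = S⁻¹·BᵀPA = [0.0580 -0.2174; 0.4638 0.2609]
A−BK = [-0.2754 0.2826; 1.4203 -0.8261]
AᵀP(A−BK) = [0.5942 0.0217; 0.0217 0.2935]
P' = Q + AᵀP(A−BK) = [17.5942 12.0217; 12.0217 9.2935]
tr(P') = 26.8877

0.0580 -0.2174 0.4638 0.2609


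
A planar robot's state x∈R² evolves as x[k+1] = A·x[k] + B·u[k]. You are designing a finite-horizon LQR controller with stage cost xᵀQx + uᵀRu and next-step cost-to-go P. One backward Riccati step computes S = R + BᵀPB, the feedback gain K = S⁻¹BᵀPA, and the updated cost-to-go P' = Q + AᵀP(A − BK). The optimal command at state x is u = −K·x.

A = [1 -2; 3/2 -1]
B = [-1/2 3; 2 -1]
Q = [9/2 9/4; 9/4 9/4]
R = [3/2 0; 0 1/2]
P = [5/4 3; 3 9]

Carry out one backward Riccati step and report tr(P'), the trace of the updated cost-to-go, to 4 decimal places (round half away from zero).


9.7283

BᵀP = [5.3750 16.5000; 0.7500 0.0000]
S = R + BᵀPB = [3/2 0; 0 1/2] + [30.3125 -0.3750; -0.3750 2.2500] = [31.8125 -0.3750; -0.3750 2.7500]
BᵀPA = [30.1250 -27.2500; 0.7500 -1.5000]
K = S⁻¹·BᵀPA = [0.9517 -0.8644; 0.4025 -0.6633]
A−BK = [0.2683 -0.4422; -0.0009 0.0655]
AᵀP(A−BK) = [1.5282 -1.4624; -1.4624 1.4501]
P' = Q + AᵀP(A−BK) = [6.0282 0.7876; 0.7876 3.7001]
tr(P') = 9.7283


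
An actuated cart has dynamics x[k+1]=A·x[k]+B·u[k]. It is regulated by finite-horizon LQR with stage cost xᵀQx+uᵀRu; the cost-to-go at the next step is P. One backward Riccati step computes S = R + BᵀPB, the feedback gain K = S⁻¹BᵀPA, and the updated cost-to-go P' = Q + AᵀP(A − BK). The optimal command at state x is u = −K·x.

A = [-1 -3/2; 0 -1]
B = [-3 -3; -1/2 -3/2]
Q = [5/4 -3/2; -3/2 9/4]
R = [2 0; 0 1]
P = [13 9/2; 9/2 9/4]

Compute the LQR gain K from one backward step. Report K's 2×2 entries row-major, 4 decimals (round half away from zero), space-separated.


0.1516 0.1043 0.1447 0.4298

BᵀP = [-41.2500 -14.6250; -45.7500 -16.8750]
S = R + BᵀPB = [2 0; 0 1] + [131.0625 145.6875; 145.6875 162.5625] = [133.0625 145.6875; 145.6875 163.5625]
BᵀPA = [41.2500 76.5000; 45.7500 85.5000]
K = S⁻¹·BᵀPA = [0.1516 0.1043; 0.1447 0.4298]
A−BK = [-0.1112 0.1024; 0.2928 -0.3031]
AᵀP(A−BK) = [0.1275 0.0327; 0.0327 0.2702]
P' = Q + AᵀP(A−BK) = [1.3775 -1.4673; -1.4673 2.5202]
tr(P') = 3.8977


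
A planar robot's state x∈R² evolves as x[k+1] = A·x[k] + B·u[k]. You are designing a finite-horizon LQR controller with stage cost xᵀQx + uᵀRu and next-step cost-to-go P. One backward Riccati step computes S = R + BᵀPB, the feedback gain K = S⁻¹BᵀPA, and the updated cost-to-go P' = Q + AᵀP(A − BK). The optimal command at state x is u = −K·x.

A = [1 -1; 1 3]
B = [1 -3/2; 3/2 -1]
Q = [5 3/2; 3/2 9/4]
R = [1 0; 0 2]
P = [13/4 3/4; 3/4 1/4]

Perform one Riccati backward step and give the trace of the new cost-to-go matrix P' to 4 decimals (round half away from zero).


BᵀP = [4.3750 1.1250; -5.6250 -1.3750]
S = R + BᵀPB = [1 0; 0 2] + [6.0625 -7.6875; -7.6875 9.8125] = [7.0625 -7.6875; -7.6875 11.8125]
BᵀPA = [5.5000 -1.0000; -7.0000 1.5000]
K = S⁻¹·BᵀPA = [0.4586 -0.0116; -0.2942 0.1195]
A−BK = [0.1002 -0.8092; 0.0180 3.1368]
AᵀP(A−BK) = [0.4188 -0.1002; -0.1002 0.8092]
P' = Q + AᵀP(A−BK) = [5.4188 1.3998; 1.3998 3.0592]
tr(P') = 8.4780

8.4780


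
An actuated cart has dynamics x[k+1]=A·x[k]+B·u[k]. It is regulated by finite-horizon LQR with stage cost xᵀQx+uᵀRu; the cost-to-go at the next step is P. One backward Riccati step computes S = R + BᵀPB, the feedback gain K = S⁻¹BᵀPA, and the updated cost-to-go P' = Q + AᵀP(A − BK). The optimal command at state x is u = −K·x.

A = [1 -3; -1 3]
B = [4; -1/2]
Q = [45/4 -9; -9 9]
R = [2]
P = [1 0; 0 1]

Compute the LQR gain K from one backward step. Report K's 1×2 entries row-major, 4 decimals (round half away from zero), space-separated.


0.2466 -0.7397

BᵀP = [4.0000 -0.5000]
S = R + BᵀPB = [2] + [16.2500] = [18.2500]
BᵀPA = [4.5000 -13.5000]
K = S⁻¹·BᵀPA = [0.2466 -0.7397]
A−BK = [0.0137 -0.0411; -0.8767 2.6301]
AᵀP(A−BK) = [0.8904 -2.6712; -2.6712 8.0137]
P' = Q + AᵀP(A−BK) = [12.1404 -11.6712; -11.6712 17.0137]
tr(P') = 29.1541


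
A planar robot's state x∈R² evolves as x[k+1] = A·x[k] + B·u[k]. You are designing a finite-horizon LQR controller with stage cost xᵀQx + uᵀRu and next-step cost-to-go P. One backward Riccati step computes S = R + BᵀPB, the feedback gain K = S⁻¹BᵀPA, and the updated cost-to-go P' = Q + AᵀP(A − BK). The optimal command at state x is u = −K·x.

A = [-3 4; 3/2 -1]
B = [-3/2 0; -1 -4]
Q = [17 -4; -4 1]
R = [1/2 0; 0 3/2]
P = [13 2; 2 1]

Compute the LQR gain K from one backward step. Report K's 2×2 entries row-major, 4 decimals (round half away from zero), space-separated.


1.9005 -2.5496 -0.7091 0.7310

BᵀP = [-21.5000 -4.0000; -8.0000 -4.0000]
S = R + BᵀPB = [1/2 0; 0 3/2] + [36.2500 16.0000; 16.0000 16.0000] = [36.7500 16.0000; 16.0000 17.5000]
BᵀPA = [58.5000 -82.0000; 18.0000 -28.0000]
K = S⁻¹·BᵀPA = [1.9005 -2.5496; -0.7091 0.7310]
A−BK = [-0.1492 0.1757; 0.5643 -0.6254]
AᵀP(A−BK) = [2.8312 -3.5090; -3.5090 4.4046]
P' = Q + AᵀP(A−BK) = [19.8312 -7.5090; -7.5090 5.4046]
tr(P') = 25.2358


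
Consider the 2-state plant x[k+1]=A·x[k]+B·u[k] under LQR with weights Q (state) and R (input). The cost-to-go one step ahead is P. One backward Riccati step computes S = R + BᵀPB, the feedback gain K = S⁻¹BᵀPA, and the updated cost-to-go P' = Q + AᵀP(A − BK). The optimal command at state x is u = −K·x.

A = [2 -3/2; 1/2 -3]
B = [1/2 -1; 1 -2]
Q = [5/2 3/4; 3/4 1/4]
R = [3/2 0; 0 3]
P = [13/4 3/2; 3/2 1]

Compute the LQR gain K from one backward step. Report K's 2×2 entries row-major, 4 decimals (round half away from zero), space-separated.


0.6230 -0.8689 -0.6230 0.8689

BᵀP = [3.1250 1.7500; -6.2500 -3.5000]
S = R + BᵀPB = [3/2 0; 0 3] + [3.3125 -6.6250; -6.6250 13.2500] = [4.8125 -6.6250; -6.6250 16.2500]
BᵀPA = [7.1250 -9.9375; -14.2500 19.8750]
K = S⁻¹·BᵀPA = [0.6230 -0.8689; -0.6230 0.8689]
A−BK = [1.0656 -0.1967; -1.3689 -0.3934]
AᵀP(A−BK) = [2.9344 -2.8033; -2.8033 3.9098]
P' = Q + AᵀP(A−BK) = [5.4344 -2.0533; -2.0533 4.1598]
tr(P') = 9.5943


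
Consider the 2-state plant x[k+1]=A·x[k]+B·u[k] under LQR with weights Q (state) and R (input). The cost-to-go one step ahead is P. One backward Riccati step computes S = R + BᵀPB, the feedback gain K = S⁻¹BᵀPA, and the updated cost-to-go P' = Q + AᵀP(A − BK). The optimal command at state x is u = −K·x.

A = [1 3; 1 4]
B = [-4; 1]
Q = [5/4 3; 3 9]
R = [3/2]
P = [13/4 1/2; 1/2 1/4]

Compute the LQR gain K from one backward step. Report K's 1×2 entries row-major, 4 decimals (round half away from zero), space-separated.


-0.2864 -0.8945

BᵀP = [-12.5000 -1.7500]
S = R + BᵀPB = [3/2] + [48.2500] = [49.7500]
BᵀPA = [-14.2500 -44.5000]
K = S⁻¹·BᵀPA = [-0.2864 -0.8945]
A−BK = [-0.1457 -0.5779; 1.2864 4.8945]
AᵀP(A−BK) = [0.4183 1.5038; 1.5038 5.4460]
P' = Q + AᵀP(A−BK) = [1.6683 4.5038; 4.5038 14.4460]
tr(P') = 16.1143


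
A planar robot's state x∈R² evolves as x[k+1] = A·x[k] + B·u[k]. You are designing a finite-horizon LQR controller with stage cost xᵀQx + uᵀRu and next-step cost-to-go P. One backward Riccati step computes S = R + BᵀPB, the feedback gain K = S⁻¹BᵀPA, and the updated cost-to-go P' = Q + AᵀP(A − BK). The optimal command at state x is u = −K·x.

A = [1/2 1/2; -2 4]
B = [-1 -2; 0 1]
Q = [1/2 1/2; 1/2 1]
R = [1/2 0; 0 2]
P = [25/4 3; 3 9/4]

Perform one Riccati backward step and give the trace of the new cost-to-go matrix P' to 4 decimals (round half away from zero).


19.4672

BᵀP = [-6.2500 -3.0000; -9.5000 -3.7500]
S = R + BᵀPB = [1/2 0; 0 2] + [6.2500 9.5000; 9.5000 15.2500] = [6.7500 9.5000; 9.5000 17.2500]
BᵀPA = [2.8750 -15.1250; 2.7500 -19.7500]
K = S⁻¹·BᵀPA = [0.8962 -2.7983; -0.3341 0.3962]
A−BK = [0.7279 -1.5060; -1.6659 3.6038]
AᵀP(A−BK) = [2.9048 -6.4818; -6.4818 15.0624]
P' = Q + AᵀP(A−BK) = [3.4048 -5.9818; -5.9818 16.0624]
tr(P') = 19.4672


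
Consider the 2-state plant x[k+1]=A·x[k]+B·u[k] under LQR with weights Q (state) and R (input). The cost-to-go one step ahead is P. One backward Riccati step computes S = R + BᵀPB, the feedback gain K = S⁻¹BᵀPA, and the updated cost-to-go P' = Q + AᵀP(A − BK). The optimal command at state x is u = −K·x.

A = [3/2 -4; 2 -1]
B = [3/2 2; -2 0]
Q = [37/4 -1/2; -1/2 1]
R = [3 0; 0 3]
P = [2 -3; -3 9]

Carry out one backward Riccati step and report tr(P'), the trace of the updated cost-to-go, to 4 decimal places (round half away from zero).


22.4606

BᵀP = [9.0000 -22.5000; 4.0000 -6.0000]
S = R + BᵀPB = [3 0; 0 3] + [58.5000 18.0000; 18.0000 8.0000] = [61.5000 18.0000; 18.0000 11.0000]
BᵀPA = [-31.5000 -13.5000; -6.0000 -10.0000]
K = S⁻¹·BᵀPA = [-0.6766 0.0894; 0.5617 -1.0553]
A−BK = [1.3915 -2.0234; 0.6468 -0.8213]
AᵀP(A−BK) = [4.5574 -5.0170; -5.0170 7.6532]
P' = Q + AᵀP(A−BK) = [13.8074 -5.5170; -5.5170 8.6532]
tr(P') = 22.4606


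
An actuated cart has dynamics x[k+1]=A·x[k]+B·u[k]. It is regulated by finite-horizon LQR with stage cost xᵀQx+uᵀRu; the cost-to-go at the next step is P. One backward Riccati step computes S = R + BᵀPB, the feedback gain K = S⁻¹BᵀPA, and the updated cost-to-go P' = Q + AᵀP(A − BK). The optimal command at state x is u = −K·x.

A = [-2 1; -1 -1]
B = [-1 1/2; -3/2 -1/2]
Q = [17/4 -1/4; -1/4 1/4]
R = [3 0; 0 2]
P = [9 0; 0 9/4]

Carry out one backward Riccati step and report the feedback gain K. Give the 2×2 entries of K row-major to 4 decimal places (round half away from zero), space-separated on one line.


1.0878 -0.1516 -1.0006 1.0802

BᵀP = [-9.0000 -3.3750; 4.5000 -1.1250]
S = R + BᵀPB = [3 0; 0 2] + [14.0625 -2.8125; -2.8125 2.8125] = [17.0625 -2.8125; -2.8125 4.8125]
BᵀPA = [21.3750 -5.6250; -7.8750 5.6250]
K = S⁻¹·BᵀPA = [1.0878 -0.1516; -1.0006 1.0802]
A−BK = [-0.4119 0.3083; 0.1314 -0.6873]
AᵀP(A−BK) = [7.1181 -4.0025; -4.0025 4.3209]
P' = Q + AᵀP(A−BK) = [11.3681 -4.2525; -4.2525 4.5709]
tr(P') = 15.9390


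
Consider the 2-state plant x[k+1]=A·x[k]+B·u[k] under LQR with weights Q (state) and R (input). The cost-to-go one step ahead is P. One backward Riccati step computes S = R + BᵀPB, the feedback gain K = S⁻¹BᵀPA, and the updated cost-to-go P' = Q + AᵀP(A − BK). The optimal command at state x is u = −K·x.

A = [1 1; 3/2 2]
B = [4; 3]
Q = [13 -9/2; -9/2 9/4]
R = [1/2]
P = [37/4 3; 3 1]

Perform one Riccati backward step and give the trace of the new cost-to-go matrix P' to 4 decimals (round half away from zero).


15.3867

BᵀP = [46.0000 15.0000]
S = R + BᵀPB = [1/2] + [229.0000] = [229.5000]
BᵀPA = [68.5000 76.0000]
K = S⁻¹·BᵀPA = [0.2985 0.3312]
A−BK = [-0.1939 -0.3246; 0.6046 1.0065]
AᵀP(A−BK) = [0.0545 0.0659; 0.0659 0.0822]
P' = Q + AᵀP(A−BK) = [13.0545 -4.4341; -4.4341 2.3322]
tr(P') = 15.3867


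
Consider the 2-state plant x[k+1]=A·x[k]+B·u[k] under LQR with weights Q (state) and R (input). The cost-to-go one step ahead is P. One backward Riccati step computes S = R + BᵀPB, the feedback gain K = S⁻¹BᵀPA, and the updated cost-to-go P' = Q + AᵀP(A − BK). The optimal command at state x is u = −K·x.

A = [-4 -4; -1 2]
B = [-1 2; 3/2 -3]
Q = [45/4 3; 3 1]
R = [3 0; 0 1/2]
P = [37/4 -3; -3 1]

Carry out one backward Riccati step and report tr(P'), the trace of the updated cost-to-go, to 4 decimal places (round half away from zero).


14.9294

BᵀP = [-13.7500 4.5000; 27.5000 -9.0000]
S = R + BᵀPB = [3 0; 0 1/2] + [20.5000 -41.0000; -41.0000 82.0000] = [23.5000 -41.0000; -41.0000 82.5000]
BᵀPA = [50.5000 64.0000; -101.0000 -128.0000]
K = S⁻¹·BᵀPA = [0.0980 0.1242; -1.1756 -1.4898]
A−BK = [-1.5509 -0.8962; -4.6736 -2.6557]
AᵀP(A−BK) = [1.3215 1.2590; 1.2590 1.3579]
P' = Q + AᵀP(A−BK) = [12.5715 4.2590; 4.2590 2.3579]
tr(P') = 14.9294


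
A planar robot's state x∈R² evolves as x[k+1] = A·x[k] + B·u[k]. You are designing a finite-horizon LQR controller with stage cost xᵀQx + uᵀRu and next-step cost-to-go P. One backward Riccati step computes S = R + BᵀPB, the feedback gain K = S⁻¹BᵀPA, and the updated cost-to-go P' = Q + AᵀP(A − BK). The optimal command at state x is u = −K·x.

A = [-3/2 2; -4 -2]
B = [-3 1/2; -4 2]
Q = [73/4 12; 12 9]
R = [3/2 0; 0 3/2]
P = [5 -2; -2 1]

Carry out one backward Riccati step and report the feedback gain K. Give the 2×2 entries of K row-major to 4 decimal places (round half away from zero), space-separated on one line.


0.1956 -1.1861 -0.6719 -1.6025

BᵀP = [-7.0000 2.0000; -1.5000 1.0000]
S = R + BᵀPB = [3/2 0; 0 3/2] + [13.0000 0.5000; 0.5000 1.2500] = [14.5000 0.5000; 0.5000 2.7500]
BᵀPA = [2.5000 -18.0000; -1.7500 -5.0000]
K = S⁻¹·BᵀPA = [0.1956 -1.1861; -0.6719 -1.6025]
A−BK = [-0.5773 -0.7571; -1.8738 -3.5394]
AᵀP(A−BK) = [1.5852 3.1609; 3.1609 10.6372]
P' = Q + AᵀP(A−BK) = [19.8352 15.1609; 15.1609 19.6372]
tr(P') = 39.4724


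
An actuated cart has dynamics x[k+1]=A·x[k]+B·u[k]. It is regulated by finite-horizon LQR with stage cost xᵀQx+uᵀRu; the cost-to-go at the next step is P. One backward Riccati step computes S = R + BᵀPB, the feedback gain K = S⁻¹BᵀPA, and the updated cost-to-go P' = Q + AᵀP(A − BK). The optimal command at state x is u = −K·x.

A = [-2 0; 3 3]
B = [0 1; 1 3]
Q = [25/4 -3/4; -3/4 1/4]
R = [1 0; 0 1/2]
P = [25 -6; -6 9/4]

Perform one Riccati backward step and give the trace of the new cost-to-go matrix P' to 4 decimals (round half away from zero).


69.7691

BᵀP = [-6.0000 2.2500; 7.0000 0.7500]
S = R + BᵀPB = [1 0; 0 1/2] + [2.2500 0.7500; 0.7500 9.2500] = [3.2500 0.7500; 0.7500 9.7500]
BᵀPA = [18.7500 6.7500; -11.7500 2.2500]
K = S⁻¹·BᵀPA = [6.1566 2.0602; -1.6787 0.0723]
A−BK = [-0.3213 -0.0723; 1.8795 0.7229]
AᵀP(A−BK) = [57.0884 18.4699; 18.4699 6.1807]
P' = Q + AᵀP(A−BK) = [63.3384 17.7199; 17.7199 6.4307]
tr(P') = 69.7691


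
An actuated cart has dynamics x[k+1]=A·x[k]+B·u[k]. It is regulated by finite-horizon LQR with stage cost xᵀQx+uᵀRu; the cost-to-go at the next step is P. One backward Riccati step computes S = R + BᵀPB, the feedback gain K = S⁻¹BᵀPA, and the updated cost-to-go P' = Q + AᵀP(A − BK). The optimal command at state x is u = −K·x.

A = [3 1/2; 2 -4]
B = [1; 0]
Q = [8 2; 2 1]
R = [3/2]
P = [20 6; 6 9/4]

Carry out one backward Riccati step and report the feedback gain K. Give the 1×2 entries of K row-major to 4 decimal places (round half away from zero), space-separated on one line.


BᵀP = [20.0000 6.0000]
S = R + BᵀPB = [3/2] + [20.0000] = [21.5000]
BᵀPA = [72.0000 -14.0000]
K = S⁻¹·BᵀPA = [3.3488 -0.6512]
A−BK = [-0.3488 1.1512; 2.0000 -4.0000]
AᵀP(A−BK) = [19.8837 -7.1163; -7.1163 7.8837]
P' = Q + AᵀP(A−BK) = [27.8837 -5.1163; -5.1163 8.8837]
tr(P') = 36.7674

3.3488 -0.6512


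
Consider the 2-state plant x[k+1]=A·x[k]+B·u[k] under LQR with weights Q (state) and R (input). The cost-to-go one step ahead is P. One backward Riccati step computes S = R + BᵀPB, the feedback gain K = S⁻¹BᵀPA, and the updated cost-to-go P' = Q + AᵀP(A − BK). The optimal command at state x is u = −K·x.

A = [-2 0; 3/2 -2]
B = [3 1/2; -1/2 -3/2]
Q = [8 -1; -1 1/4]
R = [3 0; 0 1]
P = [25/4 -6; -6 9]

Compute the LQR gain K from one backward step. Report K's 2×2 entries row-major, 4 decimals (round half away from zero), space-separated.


BᵀP = [21.7500 -22.5000; 12.1250 -16.5000]
S = R + BᵀPB = [3 0; 0 1] + [76.5000 44.6250; 44.6250 30.8125] = [79.5000 44.6250; 44.6250 31.8125]
BᵀPA = [-77.2500 45.0000; -49.0000 33.0000]
K = S⁻¹·BᵀPA = [-0.5038 -0.0764; -0.8336 1.1445]
A−BK = [-0.0718 -0.3431; -0.0023 -0.3215]
AᵀP(A−BK) = [1.4866 -0.8212; -0.8212 1.6696]
P' = Q + AᵀP(A−BK) = [9.4866 -1.8212; -1.8212 1.9196]
tr(P') = 11.4062

-0.5038 -0.0764 -0.8336 1.1445


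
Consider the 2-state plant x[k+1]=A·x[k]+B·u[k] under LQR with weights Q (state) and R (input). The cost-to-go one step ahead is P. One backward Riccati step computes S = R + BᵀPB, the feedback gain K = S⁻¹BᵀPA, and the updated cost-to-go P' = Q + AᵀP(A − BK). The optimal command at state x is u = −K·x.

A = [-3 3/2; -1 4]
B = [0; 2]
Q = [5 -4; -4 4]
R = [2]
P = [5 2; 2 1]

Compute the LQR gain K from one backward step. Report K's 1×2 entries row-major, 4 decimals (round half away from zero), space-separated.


-2.3333 2.3333

BᵀP = [4.0000 2.0000]
S = R + BᵀPB = [2] + [4.0000] = [6.0000]
BᵀPA = [-14.0000 14.0000]
K = S⁻¹·BᵀPA = [-2.3333 2.3333]
A−BK = [-3.0000 1.5000; 3.6667 -0.6667]
AᵀP(A−BK) = [25.3333 -20.8333; -20.8333 18.5833]
P' = Q + AᵀP(A−BK) = [30.3333 -24.8333; -24.8333 22.5833]
tr(P') = 52.9167


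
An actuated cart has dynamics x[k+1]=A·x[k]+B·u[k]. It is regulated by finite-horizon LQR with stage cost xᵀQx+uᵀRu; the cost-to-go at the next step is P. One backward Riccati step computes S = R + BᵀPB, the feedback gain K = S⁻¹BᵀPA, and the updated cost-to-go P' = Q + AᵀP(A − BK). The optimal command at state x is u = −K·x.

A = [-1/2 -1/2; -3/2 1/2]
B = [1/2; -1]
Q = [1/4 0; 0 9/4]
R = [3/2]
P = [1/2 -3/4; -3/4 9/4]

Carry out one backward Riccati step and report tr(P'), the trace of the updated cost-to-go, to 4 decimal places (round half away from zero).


BᵀP = [1.0000 -2.6250]
S = R + BᵀPB = [3/2] + [3.1250] = [4.6250]
BᵀPA = [3.4375 -1.8125]
K = S⁻¹·BᵀPA = [0.7432 -0.3919]
A−BK = [-0.8716 -0.3041; -0.7568 0.1081]
AᵀP(A−BK) = [1.5076 -0.5904; -0.5904 0.3522]
P' = Q + AᵀP(A−BK) = [1.7576 -0.5904; -0.5904 2.6022]
tr(P') = 4.3598

4.3598


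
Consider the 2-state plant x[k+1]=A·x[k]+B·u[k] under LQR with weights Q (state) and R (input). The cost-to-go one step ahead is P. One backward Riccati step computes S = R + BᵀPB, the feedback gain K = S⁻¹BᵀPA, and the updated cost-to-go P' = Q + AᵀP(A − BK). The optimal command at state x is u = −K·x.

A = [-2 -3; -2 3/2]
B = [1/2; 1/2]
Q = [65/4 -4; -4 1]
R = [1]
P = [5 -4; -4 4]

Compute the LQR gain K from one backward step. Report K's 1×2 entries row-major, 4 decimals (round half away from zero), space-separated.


-0.8000 -1.2000

BᵀP = [0.5000 0.0000]
S = R + BᵀPB = [1] + [0.2500] = [1.2500]
BᵀPA = [-1.0000 -1.5000]
K = S⁻¹·BᵀPA = [-0.8000 -1.2000]
A−BK = [-1.6000 -2.4000; -1.6000 2.1000]
AᵀP(A−BK) = [3.2000 4.8000; 4.8000 88.2000]
P' = Q + AᵀP(A−BK) = [19.4500 0.8000; 0.8000 89.2000]
tr(P') = 108.6500


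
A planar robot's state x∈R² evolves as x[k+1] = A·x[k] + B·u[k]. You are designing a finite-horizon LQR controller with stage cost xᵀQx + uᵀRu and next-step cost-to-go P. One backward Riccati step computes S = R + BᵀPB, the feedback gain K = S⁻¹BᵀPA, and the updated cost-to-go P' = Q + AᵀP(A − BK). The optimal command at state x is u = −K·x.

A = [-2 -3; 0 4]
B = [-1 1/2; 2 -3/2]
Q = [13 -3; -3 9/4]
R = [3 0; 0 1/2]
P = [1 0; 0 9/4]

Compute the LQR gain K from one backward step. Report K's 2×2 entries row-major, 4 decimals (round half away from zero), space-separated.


BᵀP = [-1.0000 4.5000; 0.5000 -3.3750]
S = R + BᵀPB = [3 0; 0 1/2] + [10.0000 -7.2500; -7.2500 5.3125] = [13.0000 -7.2500; -7.2500 5.8125]
BᵀPA = [2.0000 21.0000; -1.0000 -15.0000]
K = S⁻¹·BᵀPA = [0.1902 0.5788; 0.0652 -1.8587]
A−BK = [-1.8424 -1.4918; -0.2826 0.0543]
AᵀP(A−BK) = [3.6848 2.9837; 2.9837 4.9647]
P' = Q + AᵀP(A−BK) = [16.6848 -0.0163; -0.0163 7.2147]
tr(P') = 23.8995

0.1902 0.5788 0.0652 -1.8587
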